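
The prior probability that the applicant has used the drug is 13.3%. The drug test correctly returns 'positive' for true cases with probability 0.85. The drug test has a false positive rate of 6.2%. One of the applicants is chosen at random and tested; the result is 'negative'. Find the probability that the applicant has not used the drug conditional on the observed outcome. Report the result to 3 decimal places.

P(¬H | E) ≈ 0.976

Write H for 'the applicant has used the drug'. Prior odds H:¬H = 0.133/0.867 = 0.15340. For the 'negative' outcome, the likelihood ratio is 0.15/0.938 = 0.15991.
Posterior odds = 0.15340 × 0.15991 = 0.024531, so P(H|E) = 0.024531/(1+0.024531) = 0.024. Then P(¬H|E) = 1 − 0.024 = 0.976.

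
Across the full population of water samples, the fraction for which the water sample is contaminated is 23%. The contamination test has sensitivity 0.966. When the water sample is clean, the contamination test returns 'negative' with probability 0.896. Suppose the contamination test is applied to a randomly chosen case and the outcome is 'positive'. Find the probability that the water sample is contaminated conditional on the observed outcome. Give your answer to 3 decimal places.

P(H | E) ≈ 0.735

Write H for 'the water sample is contaminated'. Prior odds H:¬H = 0.23/0.77 = 0.29870. For the 'positive' outcome, the likelihood ratio is 0.966/0.104 = 9.2885.
Posterior odds = 0.29870 × 9.2885 = 2.7745, so P(H|E) = 2.7745/(1+2.7745) = 0.735.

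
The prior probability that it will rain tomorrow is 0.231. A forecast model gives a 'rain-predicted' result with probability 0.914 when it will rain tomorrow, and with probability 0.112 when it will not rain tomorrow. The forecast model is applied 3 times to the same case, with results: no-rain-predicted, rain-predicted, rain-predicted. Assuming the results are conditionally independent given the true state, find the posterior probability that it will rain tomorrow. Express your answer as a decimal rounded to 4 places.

Posterior P(H) ≈ 0.6596

Let H be the event that it will rain tomorrow; start with P(H) = 0.231. P('rain-predicted'|H) = 0.914, P('rain-predicted'|¬H) = 0.112.
Update on result 1 ('no-rain-predicted'): P(H) ← 0.086·0.2310 / (0.086·0.2310 + 0.888·0.7690) = 0.019866/0.70274 = 0.0283.
Update on result 2 ('rain-predicted'): P(H) ← 0.914·0.0283 / (0.914·0.0283 + 0.112·0.9717) = 0.025838/0.13467 = 0.1919.
Update on result 3 ('rain-predicted'): P(H) ← 0.914·0.1919 / (0.914·0.1919 + 0.112·0.8081) = 0.17536/0.26587 = 0.6596.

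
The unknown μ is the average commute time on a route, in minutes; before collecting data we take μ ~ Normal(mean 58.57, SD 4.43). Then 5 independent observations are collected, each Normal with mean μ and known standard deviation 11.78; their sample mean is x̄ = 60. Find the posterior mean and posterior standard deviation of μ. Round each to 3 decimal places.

Posterior mean ≈ 59.162; posterior SD ≈ 3.391

Prior precision 1/τ₀² = 1/4.43² = 0.0509557; data precision n/σ² = 5/11.78² = 0.0360313.
Posterior precision = 0.0509557 + 0.0360313 = 0.0869869, giving posterior SD = 1/√0.0869869 = 3.391.
Posterior mean = (0.0509557·58.57 + 0.0360313·60) / 0.0869869 = 59.162.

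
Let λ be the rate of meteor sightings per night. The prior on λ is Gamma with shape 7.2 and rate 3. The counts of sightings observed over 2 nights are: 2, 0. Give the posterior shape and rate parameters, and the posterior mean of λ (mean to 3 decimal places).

Posterior: Gamma(shape=9.2, rate=5); mean ≈ 1.840

Total count ∑xᵢ = 2 over n = 2 nights.
Gamma is conjugate to the Poisson likelihood: posterior is Gamma(shape = 7.2+2 = 9.2, rate = 3+2 = 5).
Posterior mean = shape/rate = 9.2/5 = 1.840.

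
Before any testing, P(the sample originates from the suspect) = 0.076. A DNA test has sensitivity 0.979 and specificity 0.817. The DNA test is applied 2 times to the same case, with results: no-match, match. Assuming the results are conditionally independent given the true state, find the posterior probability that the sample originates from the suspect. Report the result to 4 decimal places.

With H the event that the sample originates from the suspect, the joint likelihood of the observed sequence is P(data|H) = 0.021·0.979 = 0.020559 and P(data|¬H) = 0.817·0.183 = 0.14951.
Bayes: P(H|data) = 0.076·0.020559 / (0.076·0.020559 + 0.924·0.14951) = 0.0015625/0.13971 = 0.0112.

Posterior P(H) ≈ 0.0112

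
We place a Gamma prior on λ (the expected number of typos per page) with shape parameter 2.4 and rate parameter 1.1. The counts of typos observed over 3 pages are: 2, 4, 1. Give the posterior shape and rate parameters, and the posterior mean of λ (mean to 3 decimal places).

Posterior: Gamma(shape=9.4, rate=4.1); mean ≈ 2.293

Total count ∑xᵢ = 7 over n = 3 pages.
Gamma is conjugate to the Poisson likelihood: posterior is Gamma(shape = 2.4+7 = 9.4, rate = 1.1+3 = 4.1).
E[λ | data] = 9.4/4.1 = 2.293.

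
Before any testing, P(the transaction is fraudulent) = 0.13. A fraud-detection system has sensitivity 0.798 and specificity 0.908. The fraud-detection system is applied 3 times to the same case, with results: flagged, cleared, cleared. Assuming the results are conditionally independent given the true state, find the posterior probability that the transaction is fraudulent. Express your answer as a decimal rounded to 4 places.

Posterior P(H) ≈ 0.0603

With H the event that the transaction is fraudulent, the joint likelihood of the observed sequence is P(data|H) = 0.798·0.202·0.202 = 0.032562 and P(data|¬H) = 0.092·0.908·0.908 = 0.075851.
Bayes: P(H|data) = 0.13·0.032562 / (0.13·0.032562 + 0.87·0.075851) = 0.0042330/0.070223 = 0.0603.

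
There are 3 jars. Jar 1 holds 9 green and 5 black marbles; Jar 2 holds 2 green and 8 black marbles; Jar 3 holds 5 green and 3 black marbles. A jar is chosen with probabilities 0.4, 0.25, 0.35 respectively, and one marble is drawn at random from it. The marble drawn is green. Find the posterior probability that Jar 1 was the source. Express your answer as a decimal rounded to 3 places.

Tabulate prior·likelihood by source: [1] prior 0.4, lik 0.6429, product 0.2571; [2] prior 0.25, lik 0.2, product 0.05000; [3] prior 0.35, lik 0.625, product 0.2188.
Normalizing constant = 0.52589; the posterior for Jar 1 is its product over the sum, 0.2571/0.52589 = 0.489.

Posterior probability ≈ 0.489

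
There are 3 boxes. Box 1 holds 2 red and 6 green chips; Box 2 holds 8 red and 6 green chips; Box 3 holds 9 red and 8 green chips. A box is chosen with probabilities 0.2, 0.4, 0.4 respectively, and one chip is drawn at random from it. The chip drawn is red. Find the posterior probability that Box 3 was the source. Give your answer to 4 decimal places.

P(red|Box 1) = 0.25; P(red|Box 2) = 0.5714; P(red|Box 3) = 0.5294.
Prior × likelihood for each source: 0.2·0.25=0.05000, 0.4·0.5714=0.2286, 0.4·0.5294=0.2118. Summing gives P(red) = 0.49034.
P(Box 3 | red) = 0.2118 / 0.49034 = 0.4319.

Posterior probability ≈ 0.4319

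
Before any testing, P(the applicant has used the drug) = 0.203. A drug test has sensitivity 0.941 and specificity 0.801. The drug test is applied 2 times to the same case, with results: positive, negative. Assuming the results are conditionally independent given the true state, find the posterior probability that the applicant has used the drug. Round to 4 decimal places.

Posterior P(H) ≈ 0.0815

Let H be the event that the applicant has used the drug; start with P(H) = 0.203. P('positive'|H) = 0.941, P('positive'|¬H) = 0.199.
Update on result 1 ('positive'): P(H) ← 0.941·0.2030 / (0.941·0.2030 + 0.199·0.7970) = 0.19102/0.34963 = 0.5464.
Update on result 2 ('negative'): P(H) ← 0.059·0.5464 / (0.059·0.5464 + 0.801·0.4536) = 0.032235/0.39560 = 0.0815.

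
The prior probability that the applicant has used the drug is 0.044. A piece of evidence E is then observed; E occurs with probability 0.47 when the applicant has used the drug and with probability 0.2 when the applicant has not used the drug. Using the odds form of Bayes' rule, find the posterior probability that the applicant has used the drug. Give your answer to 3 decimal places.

Posterior probability ≈ 0.098

Prior odds = 0.044/(1−0.044) = 0.046025.
Likelihood ratio for E = 0.47/0.2 = 2.3500.
Posterior odds = prior odds × LR = 0.10816.
Posterior probability = odds/(1+odds) = 0.10816/1.1082 = 0.098.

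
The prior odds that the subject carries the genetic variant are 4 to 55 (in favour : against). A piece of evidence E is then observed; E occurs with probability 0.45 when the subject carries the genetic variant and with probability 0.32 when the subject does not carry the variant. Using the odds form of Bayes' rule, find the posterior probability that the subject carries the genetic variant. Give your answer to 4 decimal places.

Posterior probability ≈ 0.0928

Prior odds = 4/55 = 0.072727. In log-odds, ln(0.072727) = -2.6210.
Add log likelihood ratio: ln(1.4062) = 0.34093.
Posterior log-odds = -2.2801, so posterior odds = exp(-2.2801) = 0.10227. Converting, P(H|E) = 0.10227/1.1023 = 0.0928.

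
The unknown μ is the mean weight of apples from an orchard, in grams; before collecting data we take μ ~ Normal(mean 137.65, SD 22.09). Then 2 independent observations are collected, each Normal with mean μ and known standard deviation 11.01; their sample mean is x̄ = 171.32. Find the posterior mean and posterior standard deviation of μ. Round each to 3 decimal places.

Posterior mean ≈ 167.600; posterior SD ≈ 7.343

Prior precision 1/τ₀² = 1/22.09² = 0.00204931; data precision n/σ² = 2/11.01² = 0.0164989.
Posterior precision = 0.00204931 + 0.0164989 = 0.0185482, giving posterior SD = 1/√0.0185482 = 7.343.
Posterior mean = (0.00204931·137.65 + 0.0164989·171.32) / 0.0185482 = 167.600.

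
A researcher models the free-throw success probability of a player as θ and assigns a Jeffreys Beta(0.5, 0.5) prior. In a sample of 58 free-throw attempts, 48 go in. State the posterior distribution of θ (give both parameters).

Posterior: Beta(48.5, 10.5)

The binomial likelihood is conjugate to the Beta prior: with 48 successes and 10 failures, the posterior is Beta(0.5+48, 0.5+10) = Beta(48.5, 10.5).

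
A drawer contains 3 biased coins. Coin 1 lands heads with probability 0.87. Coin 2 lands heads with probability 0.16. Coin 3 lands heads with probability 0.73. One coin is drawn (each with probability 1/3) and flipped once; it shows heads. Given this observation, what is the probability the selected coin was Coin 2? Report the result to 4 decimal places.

P(heads|C1) = 0.87; P(heads|C2) = 0.16; P(heads|C3) = 0.73.
Prior × likelihood for each source: 0.333333·0.87=0.2900, 0.333333·0.16=0.05333, 0.333333·0.73=0.2433. Summing gives P(heads) = 0.58667.
P(Coin 2 | heads) = 0.05333 / 0.58667 = 0.0909.

Posterior probability ≈ 0.0909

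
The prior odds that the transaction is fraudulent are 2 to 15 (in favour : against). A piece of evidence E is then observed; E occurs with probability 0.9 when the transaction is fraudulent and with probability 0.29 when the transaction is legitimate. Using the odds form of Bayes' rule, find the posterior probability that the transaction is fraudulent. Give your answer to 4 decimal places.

Posterior probability ≈ 0.2927

Prior odds = 2/15 = 0.13333. In log-odds, ln(0.13333) = -2.0149.
Add log likelihood ratio: ln(3.1034) = 1.1325.
Posterior log-odds = -0.88239, so posterior odds = exp(-0.88239) = 0.41379. Converting, P(H|E) = 0.41379/1.4138 = 0.2927.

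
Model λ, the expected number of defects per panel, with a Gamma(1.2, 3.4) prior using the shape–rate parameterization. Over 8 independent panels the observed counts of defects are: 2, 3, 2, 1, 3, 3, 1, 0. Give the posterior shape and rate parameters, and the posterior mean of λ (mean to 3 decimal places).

Posterior: Gamma(shape=16.2, rate=11.4); mean ≈ 1.421

Total count ∑xᵢ = 15 over n = 8 panels.
Gamma is conjugate to the Poisson likelihood: posterior is Gamma(shape = 1.2+15 = 16.2, rate = 3.4+8 = 11.4).
Posterior mean = shape/rate = 16.2/11.4 = 1.421.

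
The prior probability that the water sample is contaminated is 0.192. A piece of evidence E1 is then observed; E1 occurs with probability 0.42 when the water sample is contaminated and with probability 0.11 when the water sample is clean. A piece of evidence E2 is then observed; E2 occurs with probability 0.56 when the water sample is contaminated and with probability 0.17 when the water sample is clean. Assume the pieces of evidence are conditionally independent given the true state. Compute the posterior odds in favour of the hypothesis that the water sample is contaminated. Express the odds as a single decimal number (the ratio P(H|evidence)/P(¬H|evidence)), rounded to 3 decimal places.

Prior odds = 0.192/(1−0.192) = 0.23762.
Likelihood ratio for E1 = 0.42/0.11 = 3.8182.
Likelihood ratio for E2 = 0.56/0.17 = 3.2941.
Posterior odds = prior odds × LR₁ × LR₂ = 2.9887.

Posterior odds ≈ 2.989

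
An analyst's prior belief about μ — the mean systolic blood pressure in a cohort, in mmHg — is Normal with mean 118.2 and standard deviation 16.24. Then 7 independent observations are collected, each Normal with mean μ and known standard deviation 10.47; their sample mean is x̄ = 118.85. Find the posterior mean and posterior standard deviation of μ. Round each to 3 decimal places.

Posterior mean ≈ 118.814; posterior SD ≈ 3.845

Prior precision 1/τ₀² = 1/16.24² = 0.00379165; data precision n/σ² = 7/10.47² = 0.0638564.
Posterior precision = 0.00379165 + 0.0638564 = 0.0676481, giving posterior SD = 1/√0.0676481 = 3.845.
Posterior mean = (0.00379165·118.2 + 0.0638564·118.85) / 0.0676481 = 118.814.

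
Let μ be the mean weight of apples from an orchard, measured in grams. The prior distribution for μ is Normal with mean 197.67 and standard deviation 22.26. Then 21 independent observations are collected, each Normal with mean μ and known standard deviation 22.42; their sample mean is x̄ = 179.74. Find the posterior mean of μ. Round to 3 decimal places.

With known σ, the Normal prior is conjugate. Weight on the data is w = (n/σ²)/(n/σ² + 1/τ₀²) = 0.0417780/(0.0417780+0.00201813) = 0.95392.
Posterior mean = w·x̄ + (1−w)·μ₀ = 0.95392·179.74 + 0.046080·197.67 = 180.566.

Posterior mean ≈ 180.566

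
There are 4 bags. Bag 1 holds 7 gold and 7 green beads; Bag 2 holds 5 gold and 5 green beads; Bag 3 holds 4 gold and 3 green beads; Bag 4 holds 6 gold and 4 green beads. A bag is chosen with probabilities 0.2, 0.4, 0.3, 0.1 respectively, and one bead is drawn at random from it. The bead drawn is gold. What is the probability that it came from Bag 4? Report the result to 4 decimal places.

Posterior probability ≈ 0.1129

P(gold|Bag 1) = 0.5; P(gold|Bag 2) = 0.5; P(gold|Bag 3) = 0.5714; P(gold|Bag 4) = 0.6.
Prior × likelihood for each source: 0.2·0.5=0.1000, 0.4·0.5=0.2000, 0.3·0.5714=0.1714, 0.1·0.6=0.06000. Summing gives P(gold) = 0.53143.
P(Bag 4 | gold) = 0.06000 / 0.53143 = 0.1129.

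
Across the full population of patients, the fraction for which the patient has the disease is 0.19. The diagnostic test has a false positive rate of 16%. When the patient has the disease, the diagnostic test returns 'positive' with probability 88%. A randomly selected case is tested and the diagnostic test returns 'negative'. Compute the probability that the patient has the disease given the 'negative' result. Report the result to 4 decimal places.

P(H | E) ≈ 0.0324

Write H for 'the patient has the disease'. Prior odds H:¬H = 0.19/0.81 = 0.23457. For the 'negative' outcome, the likelihood ratio is 0.12/0.84 = 0.14286.
Posterior odds = 0.23457 × 0.14286 = 0.033510, so P(H|E) = 0.033510/(1+0.033510) = 0.0324.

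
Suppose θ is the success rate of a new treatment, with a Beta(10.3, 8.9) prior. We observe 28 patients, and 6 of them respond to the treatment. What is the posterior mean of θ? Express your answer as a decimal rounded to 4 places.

The binomial likelihood is conjugate to the Beta prior: with 6 successes and 22 failures, the posterior is Beta(10.3+6, 8.9+22) = Beta(16.3, 30.9).
Posterior mean = α/(α+β) = 16.3/47.2 = 0.3453.

Posterior mean ≈ 0.3453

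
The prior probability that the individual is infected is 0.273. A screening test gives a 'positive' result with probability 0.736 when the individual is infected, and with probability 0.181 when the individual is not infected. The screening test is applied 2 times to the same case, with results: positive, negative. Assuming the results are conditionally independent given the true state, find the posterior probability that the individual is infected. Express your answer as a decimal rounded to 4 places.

Posterior P(H) ≈ 0.3299

Let H be the event that the individual is infected; start with P(H) = 0.273. P('positive'|H) = 0.736, P('positive'|¬H) = 0.181.
Update on result 1 ('positive'): P(H) ← 0.736·0.2730 / (0.736·0.2730 + 0.181·0.7270) = 0.20093/0.33252 = 0.6043.
Update on result 2 ('negative'): P(H) ← 0.264·0.6043 / (0.264·0.6043 + 0.819·0.3957) = 0.15953/0.48363 = 0.3299.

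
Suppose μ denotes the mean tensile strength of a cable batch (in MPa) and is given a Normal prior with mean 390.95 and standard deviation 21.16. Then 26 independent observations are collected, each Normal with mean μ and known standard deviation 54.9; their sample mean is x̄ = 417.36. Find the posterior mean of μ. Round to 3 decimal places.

Prior precision 1/τ₀² = 1/21.16² = 0.00223341; data precision n/σ² = 26/54.9² = 0.00862638.
Posterior precision = 0.00223341 + 0.00862638 = 0.0108598.
Posterior mean = (0.00223341·390.95 + 0.00862638·417.36) / 0.0108598 = 411.929.

Posterior mean ≈ 411.929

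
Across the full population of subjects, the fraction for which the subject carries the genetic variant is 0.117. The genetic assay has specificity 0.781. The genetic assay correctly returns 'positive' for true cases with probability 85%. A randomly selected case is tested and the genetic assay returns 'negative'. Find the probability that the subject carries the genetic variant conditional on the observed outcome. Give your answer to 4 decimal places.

P(H | E) ≈ 0.0248

Let H be the event that the subject carries the genetic variant. P(H) = 0.117, so P(¬H) = 0.883. With E the 'negative' result, P(E|H) = 0.15 and P(E|¬H) = 0.781.
P(E) = 0.15·0.117 + 0.781·0.883 = 0.017550 + 0.68962 = 0.70717.
By Bayes' theorem, P(H|E) = 0.017550 / 0.70717 = 0.0248.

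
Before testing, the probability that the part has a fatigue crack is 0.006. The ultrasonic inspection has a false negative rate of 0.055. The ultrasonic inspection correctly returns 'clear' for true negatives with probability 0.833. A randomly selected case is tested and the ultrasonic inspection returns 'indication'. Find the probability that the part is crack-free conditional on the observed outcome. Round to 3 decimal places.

Write H for 'the part has a fatigue crack'. Prior odds H:¬H = 0.006/0.994 = 0.0060362. For the 'indication' outcome, the likelihood ratio is 0.945/0.167 = 5.6587.
Posterior odds = 0.0060362 × 5.6587 = 0.034157, so P(H|E) = 0.034157/(1+0.034157) = 0.033. Then P(¬H|E) = 1 − 0.033 = 0.967.

P(¬H | E) ≈ 0.967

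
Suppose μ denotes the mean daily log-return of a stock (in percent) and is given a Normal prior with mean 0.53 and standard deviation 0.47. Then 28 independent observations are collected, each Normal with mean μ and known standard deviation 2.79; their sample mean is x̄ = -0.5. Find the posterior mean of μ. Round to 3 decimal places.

With known σ, the Normal prior is conjugate. Weight on the data is w = (n/σ²)/(n/σ² + 1/τ₀²) = 3.59708/(3.59708+4.52694) = 0.44277.
Posterior mean = w·x̄ + (1−w)·μ₀ = 0.44277·-0.5 + 0.55723·0.53 = 0.074.

Posterior mean ≈ 0.074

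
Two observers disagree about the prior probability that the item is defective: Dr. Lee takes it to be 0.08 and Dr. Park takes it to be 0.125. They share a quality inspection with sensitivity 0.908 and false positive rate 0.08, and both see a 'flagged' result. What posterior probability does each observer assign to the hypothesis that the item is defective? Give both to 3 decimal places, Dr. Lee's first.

The likelihood ratio for a 'flagged' result is 0.908/0.08 = 11.350.
Dr. Lee: prior odds 0.08/0.92 = 0.086957; posterior odds 0.98696; posterior probability 0.497.
Dr. Park: prior odds 0.125/0.875 = 0.14286; posterior odds 1.6214; posterior probability 0.619.

Dr. Lee: 0.497; Dr. Park: 0.619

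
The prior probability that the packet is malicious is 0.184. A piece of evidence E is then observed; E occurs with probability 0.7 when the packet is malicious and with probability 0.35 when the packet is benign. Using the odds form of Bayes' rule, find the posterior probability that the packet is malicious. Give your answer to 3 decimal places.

Posterior probability ≈ 0.311

Prior odds = 0.184/(1−0.184) = 0.22549.
Likelihood ratio for E = 0.7/0.35 = 2.0000.
Posterior odds = prior odds × LR = 0.45098.
Posterior probability = odds/(1+odds) = 0.45098/1.4510 = 0.311.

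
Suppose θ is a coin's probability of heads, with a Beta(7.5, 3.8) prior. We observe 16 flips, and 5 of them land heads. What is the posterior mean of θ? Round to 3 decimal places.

The binomial likelihood is conjugate to the Beta prior: with 5 successes and 11 failures, the posterior is Beta(7.5+5, 3.8+11) = Beta(12.5, 14.8).
Posterior mean = α/(α+β) = 12.5/27.3 = 0.458.

Posterior mean ≈ 0.458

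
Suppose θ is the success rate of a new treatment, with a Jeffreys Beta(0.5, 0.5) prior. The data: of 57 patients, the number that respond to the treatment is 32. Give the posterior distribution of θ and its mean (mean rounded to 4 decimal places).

Observing 32 successes and 25 failures updates Beta(0.5, 0.5) by adding the success and failure counts to the two shape parameters: α = 0.5+32 = 32.5, β = 0.5+25 = 25.5.
Posterior mean = α/(α+β) = 32.5/58 = 0.5603.

Posterior: Beta(32.5, 25.5); mean ≈ 0.5603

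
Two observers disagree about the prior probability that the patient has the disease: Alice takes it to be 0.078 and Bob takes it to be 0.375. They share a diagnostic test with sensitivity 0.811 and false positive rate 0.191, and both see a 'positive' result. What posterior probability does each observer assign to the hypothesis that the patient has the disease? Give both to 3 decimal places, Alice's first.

Alice: 0.264; Bob: 0.718

The likelihood ratio for a 'positive' result is 0.811/0.191 = 4.2461.
Alice: prior odds 0.078/0.922 = 0.084599; posterior odds 0.35921; posterior probability 0.264.
Bob: prior odds 0.375/0.625 = 0.60000; posterior odds 2.5476; posterior probability 0.718.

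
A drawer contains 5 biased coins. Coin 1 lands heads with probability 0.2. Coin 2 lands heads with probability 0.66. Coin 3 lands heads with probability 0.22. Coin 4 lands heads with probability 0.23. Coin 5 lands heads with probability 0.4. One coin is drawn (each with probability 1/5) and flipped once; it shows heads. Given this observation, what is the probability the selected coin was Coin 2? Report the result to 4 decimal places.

Posterior probability ≈ 0.3860

P(heads|C1) = 0.2; P(heads|C2) = 0.66; P(heads|C3) = 0.22; P(heads|C4) = 0.23; P(heads|C5) = 0.4.
Prior × likelihood for each source: 0.2·0.2=0.04000, 0.2·0.66=0.1320, 0.2·0.22=0.04400, 0.2·0.23=0.04600, 0.2·0.4=0.08000. Summing gives P(heads) = 0.34200.
P(Coin 2 | heads) = 0.1320 / 0.34200 = 0.3860.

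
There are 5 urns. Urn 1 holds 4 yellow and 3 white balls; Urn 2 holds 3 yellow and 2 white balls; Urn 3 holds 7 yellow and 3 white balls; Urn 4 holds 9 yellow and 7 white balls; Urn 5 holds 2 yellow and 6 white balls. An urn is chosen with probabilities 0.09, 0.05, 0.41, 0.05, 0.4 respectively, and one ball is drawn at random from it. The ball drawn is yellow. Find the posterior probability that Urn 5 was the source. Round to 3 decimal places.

Posterior probability ≈ 0.201

P(yellow|Urn 1) = 0.5714; P(yellow|Urn 2) = 0.6; P(yellow|Urn 3) = 0.7; P(yellow|Urn 4) = 0.5625; P(yellow|Urn 5) = 0.25.
Prior × likelihood for each source: 0.09·0.5714=0.05143, 0.05·0.6=0.03000, 0.41·0.7=0.2870, 0.05·0.5625=0.02813, 0.4·0.25=0.1000. Summing gives P(yellow) = 0.49655.
P(Urn 5 | yellow) = 0.1000 / 0.49655 = 0.201.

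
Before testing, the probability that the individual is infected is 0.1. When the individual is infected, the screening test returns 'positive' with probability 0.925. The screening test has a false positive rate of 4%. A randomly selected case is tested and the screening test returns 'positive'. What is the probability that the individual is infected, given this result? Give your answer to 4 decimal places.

Write H for 'the individual is infected'. Prior odds H:¬H = 0.1/0.9 = 0.11111. For the 'positive' outcome, the likelihood ratio is 0.925/0.04 = 23.125.
Posterior odds = 0.11111 × 23.125 = 2.5694, so P(H|E) = 2.5694/(1+2.5694) = 0.7198.

P(H | E) ≈ 0.7198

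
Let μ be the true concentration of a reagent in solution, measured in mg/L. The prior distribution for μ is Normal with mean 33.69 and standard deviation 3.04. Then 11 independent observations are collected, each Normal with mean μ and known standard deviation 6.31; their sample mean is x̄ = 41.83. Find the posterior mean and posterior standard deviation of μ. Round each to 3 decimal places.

Posterior mean ≈ 39.539; posterior SD ≈ 1.613

Prior precision 1/τ₀² = 1/3.04² = 0.108206; data precision n/σ² = 11/6.31² = 0.276270.
Posterior precision = 0.108206 + 0.276270 = 0.384477, giving posterior SD = 1/√0.384477 = 1.613.
Posterior mean = (0.108206·33.69 + 0.276270·41.83) / 0.384477 = 39.539.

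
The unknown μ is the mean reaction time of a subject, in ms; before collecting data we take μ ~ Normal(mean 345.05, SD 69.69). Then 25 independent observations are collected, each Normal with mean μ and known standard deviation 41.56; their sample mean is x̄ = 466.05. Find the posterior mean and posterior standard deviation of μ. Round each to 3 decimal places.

Posterior mean ≈ 464.353; posterior SD ≈ 8.254

With known σ, the Normal prior is conjugate. Weight on the data is w = (n/σ²)/(n/σ² + 1/τ₀²) = 0.0144740/(0.0144740+0.00020590) = 0.98597.
Posterior mean = w·x̄ + (1−w)·μ₀ = 0.98597·466.05 + 0.014026·345.05 = 464.353. Posterior variance = 1/(0.0144740+0.00020590) = 68.1203, so SD = 8.254.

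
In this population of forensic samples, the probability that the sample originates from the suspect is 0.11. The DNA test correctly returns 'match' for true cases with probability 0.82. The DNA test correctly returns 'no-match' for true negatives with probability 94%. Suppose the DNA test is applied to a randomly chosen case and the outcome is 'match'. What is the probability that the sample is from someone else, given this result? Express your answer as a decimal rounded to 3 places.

P(¬H | E) ≈ 0.372

Let H be the event that the sample originates from the suspect. P(H) = 0.11, so P(¬H) = 0.89. With E the 'match' result, P(E|H) = 0.82 and P(E|¬H) = 0.06.
P(E) = 0.82·0.11 + 0.06·0.89 = 0.090200 + 0.053400 = 0.14360.
By Bayes' theorem, P(H|E) = 0.090200 / 0.14360 = 0.628. Hence P(¬H|E) = 1 − 0.628 = 0.372.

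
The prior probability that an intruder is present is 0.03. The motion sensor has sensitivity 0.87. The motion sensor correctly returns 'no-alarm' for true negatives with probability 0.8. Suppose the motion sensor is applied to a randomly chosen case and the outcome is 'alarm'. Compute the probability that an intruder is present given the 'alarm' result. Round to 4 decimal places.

P(H | E) ≈ 0.1186

Write H for 'an intruder is present'. Prior odds H:¬H = 0.03/0.97 = 0.030928. For the 'alarm' outcome, the likelihood ratio is 0.87/0.2 = 4.3500.
Posterior odds = 0.030928 × 4.3500 = 0.13454, so P(H|E) = 0.13454/(1+0.13454) = 0.1186.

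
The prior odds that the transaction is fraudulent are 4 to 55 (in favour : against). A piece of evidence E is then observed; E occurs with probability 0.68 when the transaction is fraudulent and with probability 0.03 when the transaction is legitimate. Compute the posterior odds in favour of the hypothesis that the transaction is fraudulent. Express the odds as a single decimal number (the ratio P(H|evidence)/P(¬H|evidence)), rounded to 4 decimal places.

Posterior odds ≈ 1.6485

Prior odds = 4/55 = 0.072727.
Likelihood ratio for E = 0.68/0.03 = 22.667.
Posterior odds = prior odds × LR = 1.6485.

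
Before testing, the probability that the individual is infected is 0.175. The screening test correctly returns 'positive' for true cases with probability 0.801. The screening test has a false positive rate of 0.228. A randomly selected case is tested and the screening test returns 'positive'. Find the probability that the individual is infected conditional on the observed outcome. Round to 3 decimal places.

Write H for 'the individual is infected'. Prior odds H:¬H = 0.175/0.825 = 0.21212. For the 'positive' outcome, the likelihood ratio is 0.801/0.228 = 3.5132.
Posterior odds = 0.21212 × 3.5132 = 0.74522, so P(H|E) = 0.74522/(1+0.74522) = 0.427.

P(H | E) ≈ 0.427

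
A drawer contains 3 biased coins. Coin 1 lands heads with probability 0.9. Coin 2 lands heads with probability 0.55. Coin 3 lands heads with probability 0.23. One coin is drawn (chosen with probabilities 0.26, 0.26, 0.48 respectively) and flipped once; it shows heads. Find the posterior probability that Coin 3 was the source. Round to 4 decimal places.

P(heads|C1) = 0.9; P(heads|C2) = 0.55; P(heads|C3) = 0.23.
Prior × likelihood for each source: 0.26·0.9=0.2340, 0.26·0.55=0.1430, 0.48·0.23=0.1104. Summing gives P(heads) = 0.48740.
P(Coin 3 | heads) = 0.1104 / 0.48740 = 0.2265.

Posterior probability ≈ 0.2265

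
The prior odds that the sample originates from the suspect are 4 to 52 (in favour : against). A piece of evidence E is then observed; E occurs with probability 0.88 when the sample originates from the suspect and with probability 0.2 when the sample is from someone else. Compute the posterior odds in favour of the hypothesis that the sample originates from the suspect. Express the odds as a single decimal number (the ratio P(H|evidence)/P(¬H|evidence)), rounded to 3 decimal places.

Prior odds = 4/52 = 0.076923. In log-odds, ln(0.076923) = -2.5649.
Add log likelihood ratio: ln(4.4000) = 1.4816.
Posterior log-odds = -1.0833, so posterior odds = exp(-1.0833) = 0.33846.

Posterior odds ≈ 0.338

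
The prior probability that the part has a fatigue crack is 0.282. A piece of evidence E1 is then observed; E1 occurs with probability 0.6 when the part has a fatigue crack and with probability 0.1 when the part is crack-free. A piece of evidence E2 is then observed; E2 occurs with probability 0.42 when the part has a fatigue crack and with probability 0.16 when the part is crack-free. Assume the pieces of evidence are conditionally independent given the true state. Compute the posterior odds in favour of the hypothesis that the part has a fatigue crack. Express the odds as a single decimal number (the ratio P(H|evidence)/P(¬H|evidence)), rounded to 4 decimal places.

Posterior odds ≈ 6.1859

Prior odds = 0.282/(1−0.282) = 0.39276. In log-odds, ln(0.39276) = -0.93456.
Add log likelihood ratios: ln(6.0000) + ln(2.6250) = 2.7568.
Posterior log-odds = 1.8223, so posterior odds = exp(1.8223) = 6.1859.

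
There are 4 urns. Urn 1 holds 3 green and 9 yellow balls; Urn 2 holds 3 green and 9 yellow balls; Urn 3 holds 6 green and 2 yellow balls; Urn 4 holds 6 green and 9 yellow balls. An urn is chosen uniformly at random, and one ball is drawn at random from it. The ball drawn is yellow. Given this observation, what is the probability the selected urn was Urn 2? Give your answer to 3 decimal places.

P(yellow|Urn 1) = 0.75; P(yellow|Urn 2) = 0.75; P(yellow|Urn 3) = 0.25; P(yellow|Urn 4) = 0.6.
Prior × likelihood for each source: 0.25·0.75=0.1875, 0.25·0.75=0.1875, 0.25·0.25=0.06250, 0.25·0.6=0.1500. Summing gives P(yellow) = 0.58750.
P(Urn 2 | yellow) = 0.1875 / 0.58750 = 0.319.

Posterior probability ≈ 0.319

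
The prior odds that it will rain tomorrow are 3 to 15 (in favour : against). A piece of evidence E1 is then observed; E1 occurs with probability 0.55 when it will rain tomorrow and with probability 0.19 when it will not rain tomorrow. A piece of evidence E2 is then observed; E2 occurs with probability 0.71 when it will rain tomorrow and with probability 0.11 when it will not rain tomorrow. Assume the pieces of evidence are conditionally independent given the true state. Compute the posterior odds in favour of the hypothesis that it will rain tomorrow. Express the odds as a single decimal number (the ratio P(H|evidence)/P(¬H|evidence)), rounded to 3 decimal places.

Posterior odds ≈ 3.737

Prior odds = 3/15 = 0.20000. In log-odds, ln(0.20000) = -1.6094.
Add log likelihood ratios: ln(2.8947) + ln(6.4545) = 2.9277.
Posterior log-odds = 1.3182, so posterior odds = exp(1.3182) = 3.7368.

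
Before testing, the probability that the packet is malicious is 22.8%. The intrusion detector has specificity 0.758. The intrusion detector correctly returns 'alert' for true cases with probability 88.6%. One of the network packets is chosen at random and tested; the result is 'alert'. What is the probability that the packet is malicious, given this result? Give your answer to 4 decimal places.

P(H | E) ≈ 0.5195

Let H be the event that the packet is malicious. P(H) = 0.228, so P(¬H) = 0.772. With E the 'alert' result, P(E|H) = 0.886 and P(E|¬H) = 0.242.
P(E) = 0.886·0.228 + 0.242·0.772 = 0.20201 + 0.18682 = 0.38883.
By Bayes' theorem, P(H|E) = 0.20201 / 0.38883 = 0.5195.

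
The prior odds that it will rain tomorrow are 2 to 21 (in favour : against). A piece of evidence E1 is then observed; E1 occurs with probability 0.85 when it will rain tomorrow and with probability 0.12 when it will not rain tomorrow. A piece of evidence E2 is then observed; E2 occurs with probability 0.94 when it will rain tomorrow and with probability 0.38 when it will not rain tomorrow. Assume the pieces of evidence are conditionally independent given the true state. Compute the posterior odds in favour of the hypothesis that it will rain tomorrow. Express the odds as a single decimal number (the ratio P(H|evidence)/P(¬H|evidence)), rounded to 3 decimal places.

Posterior odds ≈ 1.669

Prior odds = 2/21 = 0.095238.
Likelihood ratio for E1 = 0.85/0.12 = 7.0833.
Likelihood ratio for E2 = 0.94/0.38 = 2.4737.
Posterior odds = prior odds × LR₁ × LR₂ = 1.6688.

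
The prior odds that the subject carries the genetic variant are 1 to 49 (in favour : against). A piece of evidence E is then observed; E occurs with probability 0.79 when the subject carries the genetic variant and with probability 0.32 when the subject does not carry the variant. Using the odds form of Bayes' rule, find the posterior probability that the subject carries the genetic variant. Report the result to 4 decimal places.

Prior odds = 1/49 = 0.020408.
Likelihood ratio for E = 0.79/0.32 = 2.4688.
Posterior odds = prior odds × LR = 0.050383.
Posterior probability = odds/(1+odds) = 0.050383/1.0504 = 0.0480.

Posterior probability ≈ 0.0480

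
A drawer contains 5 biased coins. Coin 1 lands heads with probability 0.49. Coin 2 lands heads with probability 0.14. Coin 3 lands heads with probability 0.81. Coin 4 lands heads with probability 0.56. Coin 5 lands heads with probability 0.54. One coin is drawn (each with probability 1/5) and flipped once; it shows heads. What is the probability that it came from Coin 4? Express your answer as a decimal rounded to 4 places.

P(heads|C1) = 0.49; P(heads|C2) = 0.14; P(heads|C3) = 0.81; P(heads|C4) = 0.56; P(heads|C5) = 0.54.
Prior × likelihood for each source: 0.2·0.49=0.09800, 0.2·0.14=0.02800, 0.2·0.81=0.1620, 0.2·0.56=0.1120, 0.2·0.54=0.1080. Summing gives P(heads) = 0.50800.
P(Coin 4 | heads) = 0.1120 / 0.50800 = 0.2205.

Posterior probability ≈ 0.2205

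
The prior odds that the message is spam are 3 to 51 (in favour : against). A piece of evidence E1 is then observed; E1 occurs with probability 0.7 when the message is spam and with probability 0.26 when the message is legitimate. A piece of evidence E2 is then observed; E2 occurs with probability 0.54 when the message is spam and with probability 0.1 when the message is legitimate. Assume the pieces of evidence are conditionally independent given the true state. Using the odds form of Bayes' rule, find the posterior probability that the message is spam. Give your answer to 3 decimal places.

Prior odds = 3/51 = 0.058824.
Likelihood ratio for E1 = 0.7/0.26 = 2.6923.
Likelihood ratio for E2 = 0.54/0.1 = 5.4000.
Posterior odds = prior odds × LR₁ × LR₂ = 0.85520.
Posterior probability = odds/(1+odds) = 0.85520/1.8552 = 0.461.

Posterior probability ≈ 0.461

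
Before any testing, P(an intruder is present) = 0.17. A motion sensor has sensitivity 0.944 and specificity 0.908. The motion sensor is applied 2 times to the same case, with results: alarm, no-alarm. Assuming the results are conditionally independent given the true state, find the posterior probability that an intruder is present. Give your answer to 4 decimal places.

Posterior P(H) ≈ 0.1147

With H the event that an intruder is present, the joint likelihood of the observed sequence is P(data|H) = 0.944·0.056 = 0.052864 and P(data|¬H) = 0.092·0.908 = 0.083536.
Bayes: P(H|data) = 0.17·0.052864 / (0.17·0.052864 + 0.83·0.083536) = 0.0089869/0.078322 = 0.1147.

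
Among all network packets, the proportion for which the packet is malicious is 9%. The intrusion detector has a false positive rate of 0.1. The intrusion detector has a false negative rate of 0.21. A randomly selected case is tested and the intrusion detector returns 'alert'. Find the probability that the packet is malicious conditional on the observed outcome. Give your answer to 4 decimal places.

P(H | E) ≈ 0.4386

Let H be the event that the packet is malicious. P(H) = 0.09, so P(¬H) = 0.91. With E the 'alert' result, P(E|H) = 0.79 and P(E|¬H) = 0.1.
P(E) = 0.79·0.09 + 0.1·0.91 = 0.071100 + 0.091000 = 0.16210.
By Bayes' theorem, P(H|E) = 0.071100 / 0.16210 = 0.4386.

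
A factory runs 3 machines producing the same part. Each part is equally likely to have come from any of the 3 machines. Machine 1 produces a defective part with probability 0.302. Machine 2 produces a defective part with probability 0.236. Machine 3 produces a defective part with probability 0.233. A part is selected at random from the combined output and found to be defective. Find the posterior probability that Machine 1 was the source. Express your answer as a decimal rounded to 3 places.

Tabulate prior·likelihood by source: [1] prior 0.333333, lik 0.302, product 0.1007; [2] prior 0.333333, lik 0.236, product 0.07867; [3] prior 0.333333, lik 0.233, product 0.07767.
Normalizing constant = 0.25700; the posterior for Machine 1 is its product over the sum, 0.1007/0.25700 = 0.392.

Posterior probability ≈ 0.392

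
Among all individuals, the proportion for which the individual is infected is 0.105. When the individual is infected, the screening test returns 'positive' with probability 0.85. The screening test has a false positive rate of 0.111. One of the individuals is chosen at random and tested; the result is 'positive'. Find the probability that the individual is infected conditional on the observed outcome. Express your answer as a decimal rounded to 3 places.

Let H be the event that the individual is infected. P(H) = 0.105, so P(¬H) = 0.895. With E the 'positive' result, P(E|H) = 0.85 and P(E|¬H) = 0.111.
P(E) = 0.85·0.105 + 0.111·0.895 = 0.089250 + 0.099345 = 0.18860.
By Bayes' theorem, P(H|E) = 0.089250 / 0.18860 = 0.473.

P(H | E) ≈ 0.473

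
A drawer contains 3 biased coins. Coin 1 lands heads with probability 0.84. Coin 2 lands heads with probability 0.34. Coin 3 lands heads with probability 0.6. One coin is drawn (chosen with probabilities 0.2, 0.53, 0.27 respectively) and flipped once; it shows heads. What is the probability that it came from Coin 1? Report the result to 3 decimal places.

P(heads|C1) = 0.84; P(heads|C2) = 0.34; P(heads|C3) = 0.6.
Prior × likelihood for each source: 0.2·0.84=0.1680, 0.53·0.34=0.1802, 0.27·0.6=0.1620. Summing gives P(heads) = 0.51020.
P(Coin 1 | heads) = 0.1680 / 0.51020 = 0.329.

Posterior probability ≈ 0.329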